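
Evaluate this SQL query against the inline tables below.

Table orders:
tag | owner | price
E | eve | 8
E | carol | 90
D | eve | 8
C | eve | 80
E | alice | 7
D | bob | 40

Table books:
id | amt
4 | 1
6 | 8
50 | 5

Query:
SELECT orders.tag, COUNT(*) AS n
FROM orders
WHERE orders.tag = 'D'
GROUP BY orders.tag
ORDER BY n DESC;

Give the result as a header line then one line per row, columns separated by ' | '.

After WHERE (2 rows):
orders.tag | orders.owner | orders.price
D | eve | 8
D | bob | 40
After GROUP BY (1 rows):
orders.tag | n
D | 2
After ORDER BY (1 rows):
orders.tag | n
D | 2

== RESULT ==
orders.tag | n
D | 2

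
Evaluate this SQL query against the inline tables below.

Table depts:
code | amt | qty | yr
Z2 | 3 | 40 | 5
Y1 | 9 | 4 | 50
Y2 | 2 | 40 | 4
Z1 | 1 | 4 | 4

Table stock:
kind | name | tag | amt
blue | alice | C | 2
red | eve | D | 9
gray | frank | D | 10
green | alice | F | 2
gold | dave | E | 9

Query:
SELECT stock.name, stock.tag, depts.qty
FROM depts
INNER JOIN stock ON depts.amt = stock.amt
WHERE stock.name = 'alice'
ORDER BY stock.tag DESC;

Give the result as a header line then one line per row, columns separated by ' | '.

== RESULT ==
stock.name | stock.tag | depts.qty
alice | F | 40
alice | C | 40

Derivation:
After JOIN stock (4 rows):
depts.code | depts.amt | depts.qty | depts.yr | stock.kind | stock.name | stock.tag | stock.amt
Y1 | 9 | 4 | 50 | red | eve | D | 9
Y1 | 9 | 4 | 50 | gold | dave | E | 9
Y2 | 2 | 40 | 4 | blue | alice | C | 2
Y2 | 2 | 40 | 4 | green | alice | F | 2
After WHERE (2 rows):
depts.code | depts.amt | depts.qty | depts.yr | stock.kind | stock.name | stock.tag | stock.amt
Y2 | 2 | 40 | 4 | blue | alice | C | 2
Y2 | 2 | 40 | 4 | green | alice | F | 2
After SELECT (2 rows):
stock.name | stock.tag | depts.qty
alice | C | 40
alice | F | 40
After ORDER BY (2 rows):
stock.name | stock.tag | depts.qty
alice | F | 40
alice | C | 40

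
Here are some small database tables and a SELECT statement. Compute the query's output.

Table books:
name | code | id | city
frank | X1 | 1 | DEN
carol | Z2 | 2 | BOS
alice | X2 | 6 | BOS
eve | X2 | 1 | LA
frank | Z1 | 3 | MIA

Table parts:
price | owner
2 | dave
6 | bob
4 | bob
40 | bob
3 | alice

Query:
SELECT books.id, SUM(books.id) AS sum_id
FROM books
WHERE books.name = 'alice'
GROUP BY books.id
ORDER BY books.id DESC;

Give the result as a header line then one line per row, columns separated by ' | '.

After WHERE (1 rows):
books.name | books.code | books.id | books.city
alice | X2 | 6 | BOS
After GROUP BY (1 rows):
books.id | sum_id
6 | 6
After ORDER BY (1 rows):
books.id | sum_id
6 | 6

== RESULT ==
books.id | sum_id
6 | 6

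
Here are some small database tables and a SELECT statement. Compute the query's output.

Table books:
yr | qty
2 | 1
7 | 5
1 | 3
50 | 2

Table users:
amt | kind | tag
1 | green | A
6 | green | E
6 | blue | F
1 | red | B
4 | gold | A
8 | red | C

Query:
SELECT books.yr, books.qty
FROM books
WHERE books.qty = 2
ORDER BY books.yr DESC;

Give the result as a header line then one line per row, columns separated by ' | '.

After WHERE (1 rows):
books.yr | books.qty
50 | 2
After SELECT (1 rows):
books.yr | books.qty
50 | 2
After ORDER BY (1 rows):
books.yr | books.qty
50 | 2

== RESULT ==
books.yr | books.qty
50 | 2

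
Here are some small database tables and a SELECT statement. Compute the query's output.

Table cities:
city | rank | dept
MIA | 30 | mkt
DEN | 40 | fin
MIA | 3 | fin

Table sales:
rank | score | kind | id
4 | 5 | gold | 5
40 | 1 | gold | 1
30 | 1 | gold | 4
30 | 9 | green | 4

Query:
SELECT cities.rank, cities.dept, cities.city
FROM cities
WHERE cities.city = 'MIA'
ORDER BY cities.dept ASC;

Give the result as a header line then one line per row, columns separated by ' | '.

After WHERE (2 rows):
cities.city | cities.rank | cities.dept
MIA | 30 | mkt
MIA | 3 | fin
After SELECT (2 rows):
cities.rank | cities.dept | cities.city
30 | mkt | MIA
3 | fin | MIA
After ORDER BY (2 rows):
cities.rank | cities.dept | cities.city
3 | fin | MIA
30 | mkt | MIA

== RESULT ==
cities.rank | cities.dept | cities.city
3 | fin | MIA
30 | mkt | MIA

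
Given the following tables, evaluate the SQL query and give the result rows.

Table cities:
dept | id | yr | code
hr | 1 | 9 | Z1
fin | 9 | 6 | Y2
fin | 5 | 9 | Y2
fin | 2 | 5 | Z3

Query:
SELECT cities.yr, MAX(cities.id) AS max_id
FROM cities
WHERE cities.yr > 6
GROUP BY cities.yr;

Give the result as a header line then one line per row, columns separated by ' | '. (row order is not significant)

After WHERE (2 rows):
cities.dept | cities.id | cities.yr | cities.code
hr | 1 | 9 | Z1
fin | 5 | 9 | Y2
After GROUP BY (1 rows):
cities.yr | max_id
9 | 5

== RESULT ==
cities.yr | max_id
9 | 5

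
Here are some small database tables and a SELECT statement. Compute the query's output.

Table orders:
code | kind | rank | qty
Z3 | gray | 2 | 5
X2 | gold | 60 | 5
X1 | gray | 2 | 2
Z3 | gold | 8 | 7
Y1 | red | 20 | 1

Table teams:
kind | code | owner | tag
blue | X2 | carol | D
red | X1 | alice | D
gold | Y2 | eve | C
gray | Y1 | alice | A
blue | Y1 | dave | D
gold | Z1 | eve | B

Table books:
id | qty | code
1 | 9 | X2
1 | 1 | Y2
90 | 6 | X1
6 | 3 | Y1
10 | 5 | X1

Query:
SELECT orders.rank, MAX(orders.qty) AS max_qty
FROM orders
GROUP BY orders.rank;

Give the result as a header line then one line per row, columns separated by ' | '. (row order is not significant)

After GROUP BY (4 rows):
orders.rank | max_qty
2 | 5
60 | 5
8 | 7
20 | 1

== RESULT ==
orders.rank | max_qty
2 | 5
60 | 5
8 | 7
20 | 1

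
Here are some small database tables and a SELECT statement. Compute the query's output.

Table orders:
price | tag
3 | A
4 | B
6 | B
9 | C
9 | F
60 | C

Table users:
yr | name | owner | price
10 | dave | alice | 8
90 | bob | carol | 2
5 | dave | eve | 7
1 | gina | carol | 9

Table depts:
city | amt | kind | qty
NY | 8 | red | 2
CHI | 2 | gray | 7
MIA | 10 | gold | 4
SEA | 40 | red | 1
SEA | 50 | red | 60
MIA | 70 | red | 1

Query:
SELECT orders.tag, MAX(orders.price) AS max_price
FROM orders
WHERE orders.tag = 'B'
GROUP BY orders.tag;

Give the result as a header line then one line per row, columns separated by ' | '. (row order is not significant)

== RESULT ==
orders.tag | max_price
B | 6

Derivation:
After WHERE (2 rows):
orders.price | orders.tag
4 | B
6 | B
After GROUP BY (1 rows):
orders.tag | max_price
B | 6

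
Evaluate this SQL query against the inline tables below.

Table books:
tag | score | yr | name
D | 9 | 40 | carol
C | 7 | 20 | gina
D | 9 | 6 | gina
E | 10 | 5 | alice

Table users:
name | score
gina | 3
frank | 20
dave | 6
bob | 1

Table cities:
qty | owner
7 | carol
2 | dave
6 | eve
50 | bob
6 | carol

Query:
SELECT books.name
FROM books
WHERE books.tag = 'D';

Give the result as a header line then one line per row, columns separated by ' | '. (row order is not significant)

== RESULT ==
books.name
carol
gina

Derivation:
After WHERE (2 rows):
books.tag | books.score | books.yr | books.name
D | 9 | 40 | carol
D | 9 | 6 | gina
After SELECT (2 rows):
books.name
carol
gina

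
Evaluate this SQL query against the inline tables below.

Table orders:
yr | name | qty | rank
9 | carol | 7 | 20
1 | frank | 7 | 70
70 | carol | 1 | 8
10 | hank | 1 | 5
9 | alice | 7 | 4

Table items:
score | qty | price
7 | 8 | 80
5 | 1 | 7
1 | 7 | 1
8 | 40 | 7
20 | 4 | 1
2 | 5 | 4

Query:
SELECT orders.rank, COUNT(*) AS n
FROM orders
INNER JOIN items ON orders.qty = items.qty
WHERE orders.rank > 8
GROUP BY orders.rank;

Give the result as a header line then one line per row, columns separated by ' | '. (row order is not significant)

After JOIN items (5 rows):
orders.yr | orders.name | orders.qty | orders.rank | items.score | items.qty | items.price
9 | carol | 7 | 20 | 1 | 7 | 1
1 | frank | 7 | 70 | 1 | 7 | 1
70 | carol | 1 | 8 | 5 | 1 | 7
10 | hank | 1 | 5 | 5 | 1 | 7
9 | alice | 7 | 4 | 1 | 7 | 1
After WHERE (2 rows):
orders.yr | orders.name | orders.qty | orders.rank | items.score | items.qty | items.price
9 | carol | 7 | 20 | 1 | 7 | 1
1 | frank | 7 | 70 | 1 | 7 | 1
After GROUP BY (2 rows):
orders.rank | n
20 | 1
70 | 1

== RESULT ==
orders.rank | n
20 | 1
70 | 1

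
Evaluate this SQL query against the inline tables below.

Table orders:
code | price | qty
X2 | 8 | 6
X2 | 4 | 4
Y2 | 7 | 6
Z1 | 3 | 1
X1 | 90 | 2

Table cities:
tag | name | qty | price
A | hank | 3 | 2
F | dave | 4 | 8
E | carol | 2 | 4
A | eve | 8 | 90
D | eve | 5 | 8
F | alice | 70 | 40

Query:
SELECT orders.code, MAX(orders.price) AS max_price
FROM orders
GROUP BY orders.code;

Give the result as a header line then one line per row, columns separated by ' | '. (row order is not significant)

== RESULT ==
orders.code | max_price
X2 | 8
Y2 | 7
Z1 | 3
X1 | 90

Derivation:
After GROUP BY (4 rows):
orders.code | max_price
X2 | 8
Y2 | 7
Z1 | 3
X1 | 90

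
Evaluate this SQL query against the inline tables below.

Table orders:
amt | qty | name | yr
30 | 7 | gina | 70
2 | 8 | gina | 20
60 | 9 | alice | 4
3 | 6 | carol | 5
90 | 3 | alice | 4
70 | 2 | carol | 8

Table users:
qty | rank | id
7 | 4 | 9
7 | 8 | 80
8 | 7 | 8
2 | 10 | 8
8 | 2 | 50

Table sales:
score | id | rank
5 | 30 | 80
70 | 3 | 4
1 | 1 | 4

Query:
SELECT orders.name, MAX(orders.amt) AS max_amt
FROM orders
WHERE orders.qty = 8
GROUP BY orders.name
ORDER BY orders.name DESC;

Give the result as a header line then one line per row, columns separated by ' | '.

== RESULT ==
orders.name | max_amt
gina | 2

Derivation:
After WHERE (1 rows):
orders.amt | orders.qty | orders.name | orders.yr
2 | 8 | gina | 20
After GROUP BY (1 rows):
orders.name | max_amt
gina | 2
After ORDER BY (1 rows):
orders.name | max_amt
gina | 2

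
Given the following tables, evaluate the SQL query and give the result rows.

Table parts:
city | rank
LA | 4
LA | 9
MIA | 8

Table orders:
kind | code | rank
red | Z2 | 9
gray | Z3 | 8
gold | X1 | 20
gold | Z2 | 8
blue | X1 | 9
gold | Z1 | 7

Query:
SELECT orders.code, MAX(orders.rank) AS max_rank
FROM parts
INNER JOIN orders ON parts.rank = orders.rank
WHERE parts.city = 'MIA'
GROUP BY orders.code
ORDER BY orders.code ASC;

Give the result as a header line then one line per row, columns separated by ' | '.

After JOIN orders (4 rows):
parts.city | parts.rank | orders.kind | orders.code | orders.rank
LA | 9 | red | Z2 | 9
LA | 9 | blue | X1 | 9
MIA | 8 | gray | Z3 | 8
MIA | 8 | gold | Z2 | 8
After WHERE (2 rows):
parts.city | parts.rank | orders.kind | orders.code | orders.rank
MIA | 8 | gray | Z3 | 8
MIA | 8 | gold | Z2 | 8
After GROUP BY (2 rows):
orders.code | max_rank
Z3 | 8
Z2 | 8
After ORDER BY (2 rows):
orders.code | max_rank
Z2 | 8
Z3 | 8

== RESULT ==
orders.code | max_rank
Z2 | 8
Z3 | 8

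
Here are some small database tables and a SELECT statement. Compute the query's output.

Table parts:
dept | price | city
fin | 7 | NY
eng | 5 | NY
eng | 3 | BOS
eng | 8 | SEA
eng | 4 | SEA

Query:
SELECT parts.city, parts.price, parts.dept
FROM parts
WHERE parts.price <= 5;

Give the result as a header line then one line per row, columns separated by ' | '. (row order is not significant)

After WHERE (3 rows):
parts.dept | parts.price | parts.city
eng | 5 | NY
eng | 3 | BOS
eng | 4 | SEA
After SELECT (3 rows):
parts.city | parts.price | parts.dept
NY | 5 | eng
BOS | 3 | eng
SEA | 4 | eng

== RESULT ==
parts.city | parts.price | parts.dept
NY | 5 | eng
BOS | 3 | eng
SEA | 4 | eng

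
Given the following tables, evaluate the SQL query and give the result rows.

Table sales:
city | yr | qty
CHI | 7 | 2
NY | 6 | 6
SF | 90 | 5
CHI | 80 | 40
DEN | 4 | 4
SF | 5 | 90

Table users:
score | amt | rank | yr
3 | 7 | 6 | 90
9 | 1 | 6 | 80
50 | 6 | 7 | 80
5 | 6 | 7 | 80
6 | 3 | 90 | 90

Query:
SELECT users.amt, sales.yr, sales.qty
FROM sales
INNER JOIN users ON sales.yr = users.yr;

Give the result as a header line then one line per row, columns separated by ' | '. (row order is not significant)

== RESULT ==
users.amt | sales.yr | sales.qty
7 | 90 | 5
3 | 90 | 5
1 | 80 | 40
6 | 80 | 40
6 | 80 | 40

Derivation:
After JOIN users (5 rows):
sales.city | sales.yr | sales.qty | users.score | users.amt | users.rank | users.yr
SF | 90 | 5 | 3 | 7 | 6 | 90
SF | 90 | 5 | 6 | 3 | 90 | 90
CHI | 80 | 40 | 9 | 1 | 6 | 80
CHI | 80 | 40 | 50 | 6 | 7 | 80
CHI | 80 | 40 | 5 | 6 | 7 | 80
After SELECT (5 rows):
users.amt | sales.yr | sales.qty
7 | 90 | 5
3 | 90 | 5
1 | 80 | 40
6 | 80 | 40
6 | 80 | 40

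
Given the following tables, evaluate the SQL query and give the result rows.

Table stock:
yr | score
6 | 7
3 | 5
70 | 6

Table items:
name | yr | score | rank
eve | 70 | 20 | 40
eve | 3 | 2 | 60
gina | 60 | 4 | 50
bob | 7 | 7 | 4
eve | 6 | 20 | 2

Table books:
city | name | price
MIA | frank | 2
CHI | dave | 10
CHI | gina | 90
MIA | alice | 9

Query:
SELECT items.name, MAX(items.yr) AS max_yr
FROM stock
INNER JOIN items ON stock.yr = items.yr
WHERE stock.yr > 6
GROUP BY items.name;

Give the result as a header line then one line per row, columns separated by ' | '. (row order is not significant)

After JOIN items (3 rows):
stock.yr | stock.score | items.name | items.yr | items.score | items.rank
6 | 7 | eve | 6 | 20 | 2
3 | 5 | eve | 3 | 2 | 60
70 | 6 | eve | 70 | 20 | 40
After WHERE (1 rows):
stock.yr | stock.score | items.name | items.yr | items.score | items.rank
70 | 6 | eve | 70 | 20 | 40
After GROUP BY (1 rows):
items.name | max_yr
eve | 70

== RESULT ==
items.name | max_yr
eve | 70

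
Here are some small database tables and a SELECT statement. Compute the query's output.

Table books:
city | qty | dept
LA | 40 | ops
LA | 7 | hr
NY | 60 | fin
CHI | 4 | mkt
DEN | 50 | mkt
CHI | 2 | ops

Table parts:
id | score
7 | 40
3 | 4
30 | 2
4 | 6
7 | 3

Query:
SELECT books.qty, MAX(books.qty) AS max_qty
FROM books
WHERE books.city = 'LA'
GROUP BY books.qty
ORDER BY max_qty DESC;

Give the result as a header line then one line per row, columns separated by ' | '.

== RESULT ==
books.qty | max_qty
40 | 40
7 | 7

Derivation:
After WHERE (2 rows):
books.city | books.qty | books.dept
LA | 40 | ops
LA | 7 | hr
After GROUP BY (2 rows):
books.qty | max_qty
40 | 40
7 | 7
After ORDER BY (2 rows):
books.qty | max_qty
40 | 40
7 | 7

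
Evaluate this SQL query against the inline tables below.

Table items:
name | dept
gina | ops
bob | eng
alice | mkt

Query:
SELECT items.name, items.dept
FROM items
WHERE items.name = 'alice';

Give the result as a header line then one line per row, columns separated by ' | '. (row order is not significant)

== RESULT ==
items.name | items.dept
alice | mkt

Derivation:
After WHERE (1 rows):
items.name | items.dept
alice | mkt
After SELECT (1 rows):
items.name | items.dept
alice | mkt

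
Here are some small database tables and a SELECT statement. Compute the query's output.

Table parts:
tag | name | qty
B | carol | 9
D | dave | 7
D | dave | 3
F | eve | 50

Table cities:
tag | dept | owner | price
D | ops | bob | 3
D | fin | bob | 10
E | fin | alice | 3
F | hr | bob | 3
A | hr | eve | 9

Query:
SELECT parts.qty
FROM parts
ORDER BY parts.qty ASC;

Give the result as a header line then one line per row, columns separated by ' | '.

After SELECT (4 rows):
parts.qty
9
7
3
50
After ORDER BY (4 rows):
parts.qty
3
7
9
50

== RESULT ==
parts.qty
3
7
9
50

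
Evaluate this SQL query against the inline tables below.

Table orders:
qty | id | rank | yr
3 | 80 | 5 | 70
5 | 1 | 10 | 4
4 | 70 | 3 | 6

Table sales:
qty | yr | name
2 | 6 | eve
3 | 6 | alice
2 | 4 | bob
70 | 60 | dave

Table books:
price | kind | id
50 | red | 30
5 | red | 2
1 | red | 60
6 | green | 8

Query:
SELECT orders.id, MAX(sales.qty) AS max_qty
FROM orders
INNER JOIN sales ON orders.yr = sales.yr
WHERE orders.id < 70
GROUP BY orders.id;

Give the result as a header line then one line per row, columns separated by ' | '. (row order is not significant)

After JOIN sales (3 rows):
orders.qty | orders.id | orders.rank | orders.yr | sales.qty | sales.yr | sales.name
5 | 1 | 10 | 4 | 2 | 4 | bob
4 | 70 | 3 | 6 | 2 | 6 | eve
4 | 70 | 3 | 6 | 3 | 6 | alice
After WHERE (1 rows):
orders.qty | orders.id | orders.rank | orders.yr | sales.qty | sales.yr | sales.name
5 | 1 | 10 | 4 | 2 | 4 | bob
After GROUP BY (1 rows):
orders.id | max_qty
1 | 2

== RESULT ==
orders.id | max_qty
1 | 2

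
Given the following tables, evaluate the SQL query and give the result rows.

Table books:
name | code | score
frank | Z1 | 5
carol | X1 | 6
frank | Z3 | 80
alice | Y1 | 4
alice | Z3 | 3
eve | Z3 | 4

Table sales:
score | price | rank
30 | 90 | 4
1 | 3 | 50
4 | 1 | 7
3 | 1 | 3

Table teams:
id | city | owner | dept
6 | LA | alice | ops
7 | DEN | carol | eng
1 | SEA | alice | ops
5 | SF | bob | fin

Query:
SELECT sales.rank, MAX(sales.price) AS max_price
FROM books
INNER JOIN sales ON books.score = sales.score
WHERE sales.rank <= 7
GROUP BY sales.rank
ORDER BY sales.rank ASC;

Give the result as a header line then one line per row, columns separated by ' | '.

== RESULT ==
sales.rank | max_price
3 | 1
7 | 1

Derivation:
After JOIN sales (3 rows):
books.name | books.code | books.score | sales.score | sales.price | sales.rank
alice | Y1 | 4 | 4 | 1 | 7
alice | Z3 | 3 | 3 | 1 | 3
eve | Z3 | 4 | 4 | 1 | 7
After WHERE (3 rows):
books.name | books.code | books.score | sales.score | sales.price | sales.rank
alice | Y1 | 4 | 4 | 1 | 7
alice | Z3 | 3 | 3 | 1 | 3
eve | Z3 | 4 | 4 | 1 | 7
After GROUP BY (2 rows):
sales.rank | max_price
7 | 1
3 | 1
After ORDER BY (2 rows):
sales.rank | max_price
3 | 1
7 | 1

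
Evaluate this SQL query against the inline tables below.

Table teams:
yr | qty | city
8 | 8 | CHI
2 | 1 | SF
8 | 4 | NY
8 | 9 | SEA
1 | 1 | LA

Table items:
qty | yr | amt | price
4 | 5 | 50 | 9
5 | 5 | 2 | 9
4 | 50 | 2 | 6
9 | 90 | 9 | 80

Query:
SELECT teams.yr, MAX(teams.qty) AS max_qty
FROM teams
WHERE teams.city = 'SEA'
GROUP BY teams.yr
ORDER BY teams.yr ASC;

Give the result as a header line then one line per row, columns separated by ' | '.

== RESULT ==
teams.yr | max_qty
8 | 9

Derivation:
After WHERE (1 rows):
teams.yr | teams.qty | teams.city
8 | 9 | SEA
After GROUP BY (1 rows):
teams.yr | max_qty
8 | 9
After ORDER BY (1 rows):
teams.yr | max_qty
8 | 9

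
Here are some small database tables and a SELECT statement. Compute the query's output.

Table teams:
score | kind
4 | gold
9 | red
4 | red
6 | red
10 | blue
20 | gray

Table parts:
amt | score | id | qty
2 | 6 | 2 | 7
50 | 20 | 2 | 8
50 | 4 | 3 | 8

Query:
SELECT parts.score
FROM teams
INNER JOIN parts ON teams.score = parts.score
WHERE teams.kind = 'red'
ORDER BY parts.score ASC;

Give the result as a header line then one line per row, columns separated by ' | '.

After JOIN parts (4 rows):
teams.score | teams.kind | parts.amt | parts.score | parts.id | parts.qty
4 | gold | 50 | 4 | 3 | 8
4 | red | 50 | 4 | 3 | 8
6 | red | 2 | 6 | 2 | 7
20 | gray | 50 | 20 | 2 | 8
After WHERE (2 rows):
teams.score | teams.kind | parts.amt | parts.score | parts.id | parts.qty
4 | red | 50 | 4 | 3 | 8
6 | red | 2 | 6 | 2 | 7
After SELECT (2 rows):
parts.score
4
6
After ORDER BY (2 rows):
parts.score
4
6

== RESULT ==
parts.score
4
6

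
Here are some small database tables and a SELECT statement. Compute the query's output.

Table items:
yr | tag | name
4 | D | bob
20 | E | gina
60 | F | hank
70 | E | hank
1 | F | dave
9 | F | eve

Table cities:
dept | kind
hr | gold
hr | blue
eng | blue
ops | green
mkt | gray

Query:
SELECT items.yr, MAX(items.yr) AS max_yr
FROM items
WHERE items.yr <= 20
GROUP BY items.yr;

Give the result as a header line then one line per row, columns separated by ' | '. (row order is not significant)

== RESULT ==
items.yr | max_yr
4 | 4
20 | 20
1 | 1
9 | 9

Derivation:
After WHERE (4 rows):
items.yr | items.tag | items.name
4 | D | bob
20 | E | gina
1 | F | dave
9 | F | eve
After GROUP BY (4 rows):
items.yr | max_yr
4 | 4
20 | 20
1 | 1
9 | 9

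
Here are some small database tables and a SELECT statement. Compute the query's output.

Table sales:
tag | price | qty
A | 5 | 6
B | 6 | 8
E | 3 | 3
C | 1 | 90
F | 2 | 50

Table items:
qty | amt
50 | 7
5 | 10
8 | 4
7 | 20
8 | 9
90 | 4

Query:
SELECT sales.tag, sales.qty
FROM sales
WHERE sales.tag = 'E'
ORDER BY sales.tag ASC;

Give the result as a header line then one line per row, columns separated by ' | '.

== RESULT ==
sales.tag | sales.qty
E | 3

Derivation:
After WHERE (1 rows):
sales.tag | sales.price | sales.qty
E | 3 | 3
After SELECT (1 rows):
sales.tag | sales.qty
E | 3
After ORDER BY (1 rows):
sales.tag | sales.qty
E | 3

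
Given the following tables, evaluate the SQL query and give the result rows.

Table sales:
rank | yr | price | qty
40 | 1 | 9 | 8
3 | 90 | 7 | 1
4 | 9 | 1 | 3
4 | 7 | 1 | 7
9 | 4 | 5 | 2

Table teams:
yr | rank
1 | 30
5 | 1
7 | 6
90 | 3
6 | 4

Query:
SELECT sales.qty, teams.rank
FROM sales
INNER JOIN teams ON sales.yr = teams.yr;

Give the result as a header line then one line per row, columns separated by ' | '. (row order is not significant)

After JOIN teams (3 rows):
sales.rank | sales.yr | sales.price | sales.qty | teams.yr | teams.rank
40 | 1 | 9 | 8 | 1 | 30
3 | 90 | 7 | 1 | 90 | 3
4 | 7 | 1 | 7 | 7 | 6
After SELECT (3 rows):
sales.qty | teams.rank
8 | 30
1 | 3
7 | 6

== RESULT ==
sales.qty | teams.rank
8 | 30
1 | 3
7 | 6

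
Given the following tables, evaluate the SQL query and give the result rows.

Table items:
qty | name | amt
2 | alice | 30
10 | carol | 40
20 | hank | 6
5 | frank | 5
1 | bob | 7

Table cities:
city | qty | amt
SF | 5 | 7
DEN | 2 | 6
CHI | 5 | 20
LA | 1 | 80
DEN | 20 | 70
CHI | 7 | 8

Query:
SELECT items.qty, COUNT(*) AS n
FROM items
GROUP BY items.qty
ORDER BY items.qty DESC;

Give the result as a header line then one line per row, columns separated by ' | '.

== RESULT ==
items.qty | n
20 | 1
10 | 1
5 | 1
2 | 1
1 | 1

Derivation:
After GROUP BY (5 rows):
items.qty | n
2 | 1
10 | 1
20 | 1
5 | 1
1 | 1
After ORDER BY (5 rows):
items.qty | n
20 | 1
10 | 1
5 | 1
2 | 1
1 | 1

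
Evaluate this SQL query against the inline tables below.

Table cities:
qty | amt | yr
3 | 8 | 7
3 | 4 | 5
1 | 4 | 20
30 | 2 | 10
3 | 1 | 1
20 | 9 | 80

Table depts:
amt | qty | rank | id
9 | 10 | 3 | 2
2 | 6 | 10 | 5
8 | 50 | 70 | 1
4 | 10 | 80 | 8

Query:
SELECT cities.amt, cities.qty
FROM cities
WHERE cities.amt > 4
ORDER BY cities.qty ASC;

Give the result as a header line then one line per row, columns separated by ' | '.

After WHERE (2 rows):
cities.qty | cities.amt | cities.yr
3 | 8 | 7
20 | 9 | 80
After SELECT (2 rows):
cities.amt | cities.qty
8 | 3
9 | 20
After ORDER BY (2 rows):
cities.amt | cities.qty
8 | 3
9 | 20

== RESULT ==
cities.amt | cities.qty
8 | 3
9 | 20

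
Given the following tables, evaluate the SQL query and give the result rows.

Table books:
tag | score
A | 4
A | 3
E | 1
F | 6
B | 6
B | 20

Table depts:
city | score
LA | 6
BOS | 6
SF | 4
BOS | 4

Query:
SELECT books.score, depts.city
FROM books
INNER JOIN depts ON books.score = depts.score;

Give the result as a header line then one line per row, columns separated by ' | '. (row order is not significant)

== RESULT ==
books.score | depts.city
4 | SF
4 | BOS
6 | LA
6 | BOS
6 | LA
6 | BOS

Derivation:
After JOIN depts (6 rows):
books.tag | books.score | depts.city | depts.score
A | 4 | SF | 4
A | 4 | BOS | 4
F | 6 | LA | 6
F | 6 | BOS | 6
B | 6 | LA | 6
B | 6 | BOS | 6
After SELECT (6 rows):
books.score | depts.city
4 | SF
4 | BOS
6 | LA
6 | BOS
6 | LA
6 | BOS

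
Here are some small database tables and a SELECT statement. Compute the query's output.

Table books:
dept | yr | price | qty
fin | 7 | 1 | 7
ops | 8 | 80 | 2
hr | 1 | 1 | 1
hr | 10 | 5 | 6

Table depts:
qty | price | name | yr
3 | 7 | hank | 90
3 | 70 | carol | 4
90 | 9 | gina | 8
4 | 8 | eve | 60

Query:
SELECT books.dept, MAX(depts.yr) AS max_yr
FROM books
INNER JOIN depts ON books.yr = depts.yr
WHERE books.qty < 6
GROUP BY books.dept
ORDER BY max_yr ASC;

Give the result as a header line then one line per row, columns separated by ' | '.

== RESULT ==
books.dept | max_yr
ops | 8

Derivation:
After JOIN depts (1 rows):
books.dept | books.yr | books.price | books.qty | depts.qty | depts.price | depts.name | depts.yr
ops | 8 | 80 | 2 | 90 | 9 | gina | 8
After WHERE (1 rows):
books.dept | books.yr | books.price | books.qty | depts.qty | depts.price | depts.name | depts.yr
ops | 8 | 80 | 2 | 90 | 9 | gina | 8
After GROUP BY (1 rows):
books.dept | max_yr
ops | 8
After ORDER BY (1 rows):
books.dept | max_yr
ops | 8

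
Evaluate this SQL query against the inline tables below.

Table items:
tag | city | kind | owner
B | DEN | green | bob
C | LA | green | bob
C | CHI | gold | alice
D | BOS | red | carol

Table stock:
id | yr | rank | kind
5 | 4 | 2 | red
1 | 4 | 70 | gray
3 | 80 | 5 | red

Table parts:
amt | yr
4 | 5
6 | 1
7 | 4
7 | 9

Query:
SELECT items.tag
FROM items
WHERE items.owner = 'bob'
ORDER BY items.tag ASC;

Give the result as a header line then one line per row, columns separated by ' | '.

== RESULT ==
items.tag
B
C

Derivation:
After WHERE (2 rows):
items.tag | items.city | items.kind | items.owner
B | DEN | green | bob
C | LA | green | bob
After SELECT (2 rows):
items.tag
B
C
After ORDER BY (2 rows):
items.tag
B
C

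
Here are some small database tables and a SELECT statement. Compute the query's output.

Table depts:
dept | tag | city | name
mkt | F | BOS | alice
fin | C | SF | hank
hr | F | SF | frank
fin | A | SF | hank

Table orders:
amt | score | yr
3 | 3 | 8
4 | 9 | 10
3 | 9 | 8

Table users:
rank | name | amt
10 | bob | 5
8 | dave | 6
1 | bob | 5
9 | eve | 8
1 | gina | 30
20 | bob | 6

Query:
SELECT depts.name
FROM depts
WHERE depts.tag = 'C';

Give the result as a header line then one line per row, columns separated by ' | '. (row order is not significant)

After WHERE (1 rows):
depts.dept | depts.tag | depts.city | depts.name
fin | C | SF | hank
After SELECT (1 rows):
depts.name
hank

== RESULT ==
depts.name
hank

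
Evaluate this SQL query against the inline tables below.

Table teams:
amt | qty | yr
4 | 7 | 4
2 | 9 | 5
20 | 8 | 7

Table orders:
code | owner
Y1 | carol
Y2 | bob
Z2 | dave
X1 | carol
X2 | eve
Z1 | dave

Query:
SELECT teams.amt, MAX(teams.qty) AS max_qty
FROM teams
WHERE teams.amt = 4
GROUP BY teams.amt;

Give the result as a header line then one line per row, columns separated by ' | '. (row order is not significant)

== RESULT ==
teams.amt | max_qty
4 | 7

Derivation:
After WHERE (1 rows):
teams.amt | teams.qty | teams.yr
4 | 7 | 4
After GROUP BY (1 rows):
teams.amt | max_qty
4 | 7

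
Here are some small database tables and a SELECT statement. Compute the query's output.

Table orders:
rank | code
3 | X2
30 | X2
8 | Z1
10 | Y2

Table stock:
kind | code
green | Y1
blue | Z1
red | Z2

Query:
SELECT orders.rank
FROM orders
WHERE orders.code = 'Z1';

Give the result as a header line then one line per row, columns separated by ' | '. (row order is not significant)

After WHERE (1 rows):
orders.rank | orders.code
8 | Z1
After SELECT (1 rows):
orders.rank
8

== RESULT ==
orders.rank
8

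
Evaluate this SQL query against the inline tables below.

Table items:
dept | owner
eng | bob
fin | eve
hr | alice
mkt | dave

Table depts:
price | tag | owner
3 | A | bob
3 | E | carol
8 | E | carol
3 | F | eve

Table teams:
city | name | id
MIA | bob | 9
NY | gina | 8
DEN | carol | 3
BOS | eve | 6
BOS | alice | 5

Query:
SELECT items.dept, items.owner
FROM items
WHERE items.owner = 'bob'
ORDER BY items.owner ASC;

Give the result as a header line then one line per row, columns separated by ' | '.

After WHERE (1 rows):
items.dept | items.owner
eng | bob
After SELECT (1 rows):
items.dept | items.owner
eng | bob
After ORDER BY (1 rows):
items.dept | items.owner
eng | bob

== RESULT ==
items.dept | items.owner
eng | bob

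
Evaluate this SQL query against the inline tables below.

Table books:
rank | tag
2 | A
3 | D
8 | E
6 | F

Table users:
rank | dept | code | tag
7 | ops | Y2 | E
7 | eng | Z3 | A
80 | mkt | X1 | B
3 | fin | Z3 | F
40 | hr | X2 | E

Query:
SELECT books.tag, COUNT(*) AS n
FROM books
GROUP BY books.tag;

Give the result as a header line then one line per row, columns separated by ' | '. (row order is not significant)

After GROUP BY (4 rows):
books.tag | n
A | 1
D | 1
E | 1
F | 1

== RESULT ==
books.tag | n
A | 1
D | 1
E | 1
F | 1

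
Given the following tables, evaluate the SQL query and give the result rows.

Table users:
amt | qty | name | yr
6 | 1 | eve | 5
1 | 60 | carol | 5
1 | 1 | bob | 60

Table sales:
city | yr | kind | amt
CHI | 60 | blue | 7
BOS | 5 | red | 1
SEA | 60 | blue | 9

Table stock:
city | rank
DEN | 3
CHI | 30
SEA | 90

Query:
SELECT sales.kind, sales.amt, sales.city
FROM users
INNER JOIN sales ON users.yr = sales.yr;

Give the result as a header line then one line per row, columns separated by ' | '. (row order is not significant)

After JOIN sales (4 rows):
users.amt | users.qty | users.name | users.yr | sales.city | sales.yr | sales.kind | sales.amt
6 | 1 | eve | 5 | BOS | 5 | red | 1
1 | 60 | carol | 5 | BOS | 5 | red | 1
1 | 1 | bob | 60 | CHI | 60 | blue | 7
1 | 1 | bob | 60 | SEA | 60 | blue | 9
After SELECT (4 rows):
sales.kind | sales.amt | sales.city
red | 1 | BOS
red | 1 | BOS
blue | 7 | CHI
blue | 9 | SEA

== RESULT ==
sales.kind | sales.amt | sales.city
red | 1 | BOS
red | 1 | BOS
blue | 7 | CHI
blue | 9 | SEA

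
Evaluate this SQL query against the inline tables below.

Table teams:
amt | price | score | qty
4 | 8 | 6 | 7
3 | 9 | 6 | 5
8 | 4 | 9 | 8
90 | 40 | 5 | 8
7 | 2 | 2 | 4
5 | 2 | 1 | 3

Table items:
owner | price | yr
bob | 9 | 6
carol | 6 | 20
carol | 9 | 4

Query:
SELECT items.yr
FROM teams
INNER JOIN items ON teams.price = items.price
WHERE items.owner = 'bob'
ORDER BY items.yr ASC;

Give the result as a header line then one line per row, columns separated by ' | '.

After JOIN items (2 rows):
teams.amt | teams.price | teams.score | teams.qty | items.owner | items.price | items.yr
3 | 9 | 6 | 5 | bob | 9 | 6
3 | 9 | 6 | 5 | carol | 9 | 4
After WHERE (1 rows):
teams.amt | teams.price | teams.score | teams.qty | items.owner | items.price | items.yr
3 | 9 | 6 | 5 | bob | 9 | 6
After SELECT (1 rows):
items.yr
6
After ORDER BY (1 rows):
items.yr
6

== RESULT ==
items.yr
6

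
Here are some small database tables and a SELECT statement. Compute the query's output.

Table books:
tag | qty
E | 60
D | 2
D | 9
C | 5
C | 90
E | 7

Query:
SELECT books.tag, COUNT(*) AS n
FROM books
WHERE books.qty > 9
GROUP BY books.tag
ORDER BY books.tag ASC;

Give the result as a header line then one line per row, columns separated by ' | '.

== RESULT ==
books.tag | n
C | 1
E | 1

Derivation:
After WHERE (2 rows):
books.tag | books.qty
E | 60
C | 90
After GROUP BY (2 rows):
books.tag | n
E | 1
C | 1
After ORDER BY (2 rows):
books.tag | n
C | 1
E | 1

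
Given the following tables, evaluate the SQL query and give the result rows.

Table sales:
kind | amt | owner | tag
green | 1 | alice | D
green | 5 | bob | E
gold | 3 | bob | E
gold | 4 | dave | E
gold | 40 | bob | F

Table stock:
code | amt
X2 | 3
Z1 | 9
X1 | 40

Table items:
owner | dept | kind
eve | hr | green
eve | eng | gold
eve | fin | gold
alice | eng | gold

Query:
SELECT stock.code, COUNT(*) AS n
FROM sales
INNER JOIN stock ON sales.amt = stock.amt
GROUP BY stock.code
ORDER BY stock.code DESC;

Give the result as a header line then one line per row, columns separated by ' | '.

After JOIN stock (2 rows):
sales.kind | sales.amt | sales.owner | sales.tag | stock.code | stock.amt
gold | 3 | bob | E | X2 | 3
gold | 40 | bob | F | X1 | 40
After GROUP BY (2 rows):
stock.code | n
X2 | 1
X1 | 1
After ORDER BY (2 rows):
stock.code | n
X2 | 1
X1 | 1

== RESULT ==
stock.code | n
X2 | 1
X1 | 1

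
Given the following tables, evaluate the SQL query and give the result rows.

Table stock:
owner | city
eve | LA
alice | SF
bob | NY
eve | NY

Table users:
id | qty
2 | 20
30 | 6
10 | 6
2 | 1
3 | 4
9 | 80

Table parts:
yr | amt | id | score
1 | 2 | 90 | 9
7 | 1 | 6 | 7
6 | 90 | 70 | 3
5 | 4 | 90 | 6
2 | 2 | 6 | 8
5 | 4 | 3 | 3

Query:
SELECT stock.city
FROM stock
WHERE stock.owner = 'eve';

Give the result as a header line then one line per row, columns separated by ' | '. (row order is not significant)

After WHERE (2 rows):
stock.owner | stock.city
eve | LA
eve | NY
After SELECT (2 rows):
stock.city
LA
NY

== RESULT ==
stock.city
LA
NY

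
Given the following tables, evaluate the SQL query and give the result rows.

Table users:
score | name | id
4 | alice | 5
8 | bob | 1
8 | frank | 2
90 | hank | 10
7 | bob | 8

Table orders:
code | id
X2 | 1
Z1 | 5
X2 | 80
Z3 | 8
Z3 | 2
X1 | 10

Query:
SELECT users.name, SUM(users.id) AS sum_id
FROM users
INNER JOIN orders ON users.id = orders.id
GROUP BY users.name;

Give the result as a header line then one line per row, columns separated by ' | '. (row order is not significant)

After JOIN orders (5 rows):
users.score | users.name | users.id | orders.code | orders.id
4 | alice | 5 | Z1 | 5
8 | bob | 1 | X2 | 1
8 | frank | 2 | Z3 | 2
90 | hank | 10 | X1 | 10
7 | bob | 8 | Z3 | 8
After GROUP BY (4 rows):
users.name | sum_id
alice | 5
bob | 9
frank | 2
hank | 10

== RESULT ==
users.name | sum_id
alice | 5
bob | 9
frank | 2
hank | 10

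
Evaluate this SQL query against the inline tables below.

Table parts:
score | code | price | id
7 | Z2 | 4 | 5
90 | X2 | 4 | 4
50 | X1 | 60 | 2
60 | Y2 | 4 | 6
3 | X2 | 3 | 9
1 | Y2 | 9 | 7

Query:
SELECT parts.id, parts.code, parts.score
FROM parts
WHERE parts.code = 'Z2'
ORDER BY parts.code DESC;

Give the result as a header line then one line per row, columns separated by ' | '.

== RESULT ==
parts.id | parts.code | parts.score
5 | Z2 | 7

Derivation:
After WHERE (1 rows):
parts.score | parts.code | parts.price | parts.id
7 | Z2 | 4 | 5
After SELECT (1 rows):
parts.id | parts.code | parts.score
5 | Z2 | 7
After ORDER BY (1 rows):
parts.id | parts.code | parts.score
5 | Z2 | 7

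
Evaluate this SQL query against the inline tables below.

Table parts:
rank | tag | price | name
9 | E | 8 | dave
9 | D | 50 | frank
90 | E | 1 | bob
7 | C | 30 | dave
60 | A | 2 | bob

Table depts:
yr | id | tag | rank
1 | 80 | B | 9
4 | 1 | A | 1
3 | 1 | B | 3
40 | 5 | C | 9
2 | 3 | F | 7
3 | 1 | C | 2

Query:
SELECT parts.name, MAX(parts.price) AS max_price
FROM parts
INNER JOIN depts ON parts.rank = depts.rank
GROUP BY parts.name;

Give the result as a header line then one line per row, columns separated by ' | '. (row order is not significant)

== RESULT ==
parts.name | max_price
dave | 30
frank | 50

Derivation:
After JOIN depts (5 rows):
parts.rank | parts.tag | parts.price | parts.name | depts.yr | depts.id | depts.tag | depts.rank
9 | E | 8 | dave | 1 | 80 | B | 9
9 | E | 8 | dave | 40 | 5 | C | 9
9 | D | 50 | frank | 1 | 80 | B | 9
9 | D | 50 | frank | 40 | 5 | C | 9
7 | C | 30 | dave | 2 | 3 | F | 7
After GROUP BY (2 rows):
parts.name | max_price
dave | 30
frank | 50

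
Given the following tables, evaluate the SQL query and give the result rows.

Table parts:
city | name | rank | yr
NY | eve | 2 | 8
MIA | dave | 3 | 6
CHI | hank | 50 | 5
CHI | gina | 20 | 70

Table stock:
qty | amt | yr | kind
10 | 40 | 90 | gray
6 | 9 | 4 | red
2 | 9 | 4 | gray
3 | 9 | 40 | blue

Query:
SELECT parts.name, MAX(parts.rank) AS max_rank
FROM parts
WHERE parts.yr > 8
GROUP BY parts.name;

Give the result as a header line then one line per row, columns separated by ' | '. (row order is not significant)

== RESULT ==
parts.name | max_rank
gina | 20

Derivation:
After WHERE (1 rows):
parts.city | parts.name | parts.rank | parts.yr
CHI | gina | 20 | 70
After GROUP BY (1 rows):
parts.name | max_rank
gina | 20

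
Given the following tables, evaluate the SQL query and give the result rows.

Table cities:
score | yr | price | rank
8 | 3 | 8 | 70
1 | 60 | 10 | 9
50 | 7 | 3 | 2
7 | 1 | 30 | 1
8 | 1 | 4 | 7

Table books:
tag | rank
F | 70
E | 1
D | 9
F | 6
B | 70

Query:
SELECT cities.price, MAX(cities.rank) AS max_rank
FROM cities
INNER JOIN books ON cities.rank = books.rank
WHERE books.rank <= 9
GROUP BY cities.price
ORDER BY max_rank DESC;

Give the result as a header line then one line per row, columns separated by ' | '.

After JOIN books (4 rows):
cities.score | cities.yr | cities.price | cities.rank | books.tag | books.rank
8 | 3 | 8 | 70 | F | 70
8 | 3 | 8 | 70 | B | 70
1 | 60 | 10 | 9 | D | 9
7 | 1 | 30 | 1 | E | 1
After WHERE (2 rows):
cities.score | cities.yr | cities.price | cities.rank | books.tag | books.rank
1 | 60 | 10 | 9 | D | 9
7 | 1 | 30 | 1 | E | 1
After GROUP BY (2 rows):
cities.price | max_rank
10 | 9
30 | 1
After ORDER BY (2 rows):
cities.price | max_rank
10 | 9
30 | 1

== RESULT ==
cities.price | max_rank
10 | 9
30 | 1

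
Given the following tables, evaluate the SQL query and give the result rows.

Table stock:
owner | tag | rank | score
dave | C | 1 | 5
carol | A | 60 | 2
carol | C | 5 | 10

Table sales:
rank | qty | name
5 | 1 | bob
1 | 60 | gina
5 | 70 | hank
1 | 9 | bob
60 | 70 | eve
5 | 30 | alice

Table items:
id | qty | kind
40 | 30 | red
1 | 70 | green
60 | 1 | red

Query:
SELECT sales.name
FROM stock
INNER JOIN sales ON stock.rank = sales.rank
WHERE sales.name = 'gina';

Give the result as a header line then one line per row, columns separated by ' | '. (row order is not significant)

After JOIN sales (6 rows):
stock.owner | stock.tag | stock.rank | stock.score | sales.rank | sales.qty | sales.name
dave | C | 1 | 5 | 1 | 60 | gina
dave | C | 1 | 5 | 1 | 9 | bob
carol | A | 60 | 2 | 60 | 70 | eve
carol | C | 5 | 10 | 5 | 1 | bob
carol | C | 5 | 10 | 5 | 70 | hank
carol | C | 5 | 10 | 5 | 30 | alice
After WHERE (1 rows):
stock.owner | stock.tag | stock.rank | stock.score | sales.rank | sales.qty | sales.name
dave | C | 1 | 5 | 1 | 60 | gina
After SELECT (1 rows):
sales.name
gina

== RESULT ==
sales.name
gina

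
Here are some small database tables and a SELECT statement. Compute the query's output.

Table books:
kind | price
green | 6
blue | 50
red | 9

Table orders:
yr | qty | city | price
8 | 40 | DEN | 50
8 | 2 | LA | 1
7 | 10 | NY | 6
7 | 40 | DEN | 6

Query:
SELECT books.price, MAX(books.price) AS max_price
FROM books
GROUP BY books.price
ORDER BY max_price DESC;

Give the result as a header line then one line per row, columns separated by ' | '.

== RESULT ==
books.price | max_price
50 | 50
9 | 9
6 | 6

Derivation:
After GROUP BY (3 rows):
books.price | max_price
6 | 6
50 | 50
9 | 9
After ORDER BY (3 rows):
books.price | max_price
50 | 50
9 | 9
6 | 6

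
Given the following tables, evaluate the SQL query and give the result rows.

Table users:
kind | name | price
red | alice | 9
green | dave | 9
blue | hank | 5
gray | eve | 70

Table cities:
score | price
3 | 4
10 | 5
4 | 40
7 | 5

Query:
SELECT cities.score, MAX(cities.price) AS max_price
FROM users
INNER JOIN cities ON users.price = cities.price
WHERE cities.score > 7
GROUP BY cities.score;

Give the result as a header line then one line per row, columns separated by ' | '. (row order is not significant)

After JOIN cities (2 rows):
users.kind | users.name | users.price | cities.score | cities.price
blue | hank | 5 | 10 | 5
blue | hank | 5 | 7 | 5
After WHERE (1 rows):
users.kind | users.name | users.price | cities.score | cities.price
blue | hank | 5 | 10 | 5
After GROUP BY (1 rows):
cities.score | max_price
10 | 5

== RESULT ==
cities.score | max_price
10 | 5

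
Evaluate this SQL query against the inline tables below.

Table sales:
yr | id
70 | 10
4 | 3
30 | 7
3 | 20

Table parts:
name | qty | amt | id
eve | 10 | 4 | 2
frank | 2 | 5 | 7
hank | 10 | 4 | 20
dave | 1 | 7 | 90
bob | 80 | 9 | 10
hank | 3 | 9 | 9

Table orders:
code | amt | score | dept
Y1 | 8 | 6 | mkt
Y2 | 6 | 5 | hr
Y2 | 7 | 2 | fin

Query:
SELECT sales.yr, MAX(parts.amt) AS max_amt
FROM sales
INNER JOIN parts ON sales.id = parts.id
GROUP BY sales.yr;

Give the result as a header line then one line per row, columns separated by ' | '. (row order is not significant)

== RESULT ==
sales.yr | max_amt
70 | 9
30 | 5
3 | 4

Derivation:
After JOIN parts (3 rows):
sales.yr | sales.id | parts.name | parts.qty | parts.amt | parts.id
70 | 10 | bob | 80 | 9 | 10
30 | 7 | frank | 2 | 5 | 7
3 | 20 | hank | 10 | 4 | 20
After GROUP BY (3 rows):
sales.yr | max_amt
70 | 9
30 | 5
3 | 4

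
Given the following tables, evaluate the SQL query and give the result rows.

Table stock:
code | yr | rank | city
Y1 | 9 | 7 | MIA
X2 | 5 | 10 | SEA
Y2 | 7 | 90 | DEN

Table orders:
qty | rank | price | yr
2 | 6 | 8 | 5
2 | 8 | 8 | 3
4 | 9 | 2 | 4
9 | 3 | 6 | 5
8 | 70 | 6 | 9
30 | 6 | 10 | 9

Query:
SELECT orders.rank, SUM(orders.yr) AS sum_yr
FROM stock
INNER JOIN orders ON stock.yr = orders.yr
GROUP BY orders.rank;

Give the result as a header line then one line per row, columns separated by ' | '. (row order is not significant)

After JOIN orders (4 rows):
stock.code | stock.yr | stock.rank | stock.city | orders.qty | orders.rank | orders.price | orders.yr
Y1 | 9 | 7 | MIA | 8 | 70 | 6 | 9
Y1 | 9 | 7 | MIA | 30 | 6 | 10 | 9
X2 | 5 | 10 | SEA | 2 | 6 | 8 | 5
X2 | 5 | 10 | SEA | 9 | 3 | 6 | 5
After GROUP BY (3 rows):
orders.rank | sum_yr
70 | 9
6 | 14
3 | 5

== RESULT ==
orders.rank | sum_yr
70 | 9
6 | 14
3 | 5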